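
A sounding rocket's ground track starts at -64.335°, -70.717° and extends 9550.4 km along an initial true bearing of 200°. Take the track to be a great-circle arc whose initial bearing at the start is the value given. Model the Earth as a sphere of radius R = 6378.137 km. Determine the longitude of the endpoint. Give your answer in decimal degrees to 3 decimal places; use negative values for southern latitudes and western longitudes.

The arc subtends δ = 9550.4/6378.137 = 1.497365 rad at the centre.
Start latitude φ₁ = -1.122858 rad; initial bearing θ = 3.490659 rad.
Applying the spherical law of cosines for sides, sin φ₂ = sin φ₁ cos δ + cos φ₁ sin δ cos θ = -0.472019, so φ₂ = -28.165°.
Then Δλ = atan2(-0.147733, -0.352085) = -2.744311 rad, from sin θ sin δ cos φ₁ over cos δ − sin φ₁ sin φ₂.
λ₂ = -70.717° + -157.237° = -227.954°, normalized to (−180°, 180°] → 132.046°.

longitude 132.046°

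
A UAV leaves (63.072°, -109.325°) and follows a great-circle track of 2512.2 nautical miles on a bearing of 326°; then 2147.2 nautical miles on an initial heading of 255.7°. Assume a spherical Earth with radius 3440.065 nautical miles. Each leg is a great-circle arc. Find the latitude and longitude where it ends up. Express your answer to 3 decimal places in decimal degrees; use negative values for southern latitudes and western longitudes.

latitude 43.146°, longitude 87.109°

Apply the spherical direct solution leg by leg, carrying full precision between legs.
Leg 1: from (63.072°, -109.325°), δ = 2512.2/3440.065 = 0.730277 rad, θ = 326° → φ = 66.158°, λ = 138.021°.
Leg 2: from (66.158°, 138.021°), δ = 2147.2/3440.065 = 0.624174 rad, θ = 255.7° → φ = 43.146°, λ = 87.109°.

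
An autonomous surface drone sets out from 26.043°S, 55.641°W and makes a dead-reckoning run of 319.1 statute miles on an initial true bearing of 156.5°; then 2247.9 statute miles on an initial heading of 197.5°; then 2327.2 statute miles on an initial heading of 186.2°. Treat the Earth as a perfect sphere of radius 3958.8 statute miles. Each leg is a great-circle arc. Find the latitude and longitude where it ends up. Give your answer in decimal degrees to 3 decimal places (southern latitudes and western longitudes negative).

Apply the spherical direct solution leg by leg, carrying full precision between legs.
Leg 1: from (-26.043°, -55.641°), δ = 319.1/3958.8 = 0.080605 rad, θ = 156.5° → φ = -30.263°, λ = -53.511°.
Leg 2: from (-30.263°, -53.511°), δ = 2247.9/3958.8 = 0.567824 rad, θ = 197.5° → φ = -60.214°, λ = -72.510°.
Leg 3: from (-60.214°, -72.510°), δ = 2327.2/3958.8 = 0.587855 rad, θ = 186.2° → φ = -84.924°, λ = 150.094°.

latitude -84.924°, longitude 150.094°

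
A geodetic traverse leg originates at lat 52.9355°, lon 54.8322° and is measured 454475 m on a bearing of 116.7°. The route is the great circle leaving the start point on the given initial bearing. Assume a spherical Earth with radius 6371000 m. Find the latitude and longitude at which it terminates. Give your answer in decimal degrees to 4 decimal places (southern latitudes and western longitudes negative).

The arc subtends δ = 454475/6371000 = 0.071335 rad at the centre.
With φ₁ = 52.9355° = 0.923899 rad and θ = 116.7° = 2.036799 rad:
Destination latitude: φ₂ = arcsin( sin φ₁ cos δ + cos φ₁ sin δ cos θ ) = arcsin(0.776626) = 50.9527°.
Δλ = atan2( sin θ sin δ cos φ₁ , cos δ − sin φ₁ sin φ₂ ) = atan2(0.038378, 0.377742) = 0.101250 rad = 5.8012°.
Hence λ₂ = 54.8322° + 5.8012° = 60.6334°.

latitude 50.9527°, longitude 60.6334°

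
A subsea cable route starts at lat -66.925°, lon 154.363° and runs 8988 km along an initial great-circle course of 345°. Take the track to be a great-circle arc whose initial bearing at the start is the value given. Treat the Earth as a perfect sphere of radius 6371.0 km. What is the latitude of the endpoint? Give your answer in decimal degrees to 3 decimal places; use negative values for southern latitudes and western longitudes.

latitude 13.129°

Central angle δ = d/R = 1.410768 rad.
Converting: φ₁ = -1.168062 rad, θ = 6.021386 rad.
Applying the spherical law of cosines for sides, sin φ₂ = sin φ₁ cos δ + cos φ₁ sin δ cos θ = 0.227146, so φ₂ = 13.129°.
Δλ = atan2( sin θ sin δ cos φ₁ , cos δ − sin φ₁ sin φ₂ ) = atan2(-0.100144, 0.368319) = -0.265478 rad = -15.211°.
λ₂ = λ₁ + Δλ = 139.152°.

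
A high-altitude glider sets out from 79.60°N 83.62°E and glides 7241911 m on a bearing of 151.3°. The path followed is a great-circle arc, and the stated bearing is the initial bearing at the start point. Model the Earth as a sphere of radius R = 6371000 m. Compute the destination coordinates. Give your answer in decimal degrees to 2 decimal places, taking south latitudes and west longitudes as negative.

latitude 15.67°, longitude 110.52°

δ = 7241911/6371000 = 1.136699 rad (65.1281°).
With φ₁ = 79.60° = 1.389282 rad and θ = 151.3° = 2.640683 rad:
Applying the spherical law of cosines for sides, sin φ₂ = sin φ₁ cos δ + cos φ₁ sin δ cos θ = 0.270026, so φ₂ = 15.67°.
For the longitude increment, Δλ = atan2( sin θ sin δ cos φ₁, cos δ − sin φ₁ sin φ₂ ) = atan2(0.078649, 0.155001) = 26.90°.
Hence λ₂ = 83.62° + 26.90° = 110.52°.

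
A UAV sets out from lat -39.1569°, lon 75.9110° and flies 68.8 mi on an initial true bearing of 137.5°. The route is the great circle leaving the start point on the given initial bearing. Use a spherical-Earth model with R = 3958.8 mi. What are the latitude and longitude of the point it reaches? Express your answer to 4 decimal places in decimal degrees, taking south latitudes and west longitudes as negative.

latitude -39.8878°, longitude 76.7877°

Central angle δ = d/R = 0.017379 rad.
Converting: φ₁ = -0.683417 rad, θ = 2.399828 rad.
Applying the spherical law of cosines for sides, sin φ₂ = sin φ₁ cos δ + cos φ₁ sin δ cos θ = -0.641286, so φ₂ = -39.8878°.
Then Δλ = atan2(0.009104, 0.594911) = 0.015302 rad, from sin θ sin δ cos φ₁ over cos δ − sin φ₁ sin φ₂.
Hence λ₂ = 75.9110° + 0.8767° = 76.7877°.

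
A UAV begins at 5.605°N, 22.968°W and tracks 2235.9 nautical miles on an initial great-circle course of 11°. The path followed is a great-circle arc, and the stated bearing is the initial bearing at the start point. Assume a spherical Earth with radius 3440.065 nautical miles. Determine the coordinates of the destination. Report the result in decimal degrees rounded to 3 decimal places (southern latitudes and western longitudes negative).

The arc subtends δ = 2235.9/3440.065 = 0.649959 rad at the centre.
With φ₁ = 5.605° = 0.097826 rad and θ = 11° = 0.191986 rad:
Destination latitude: φ₂ = arcsin( sin φ₁ cos δ + cos φ₁ sin δ cos θ ) = arcsin(0.668951) = 41.986°.
For the longitude increment, Δλ = atan2( sin θ sin δ cos φ₁, cos δ − sin φ₁ sin φ₂ ) = atan2(0.114917, 0.730773) = 8.937°.
λ₂ = -22.968° + 8.937° = -14.031°.

latitude 41.986°, longitude -14.031°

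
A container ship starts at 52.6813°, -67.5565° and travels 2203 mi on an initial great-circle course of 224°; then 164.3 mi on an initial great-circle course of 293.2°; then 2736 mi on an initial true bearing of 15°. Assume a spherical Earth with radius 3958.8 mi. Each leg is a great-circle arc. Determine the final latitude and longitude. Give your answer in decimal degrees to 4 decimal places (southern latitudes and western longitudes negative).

Apply the spherical direct solution leg by leg, carrying full precision between legs.
Leg 1: from (52.6813°, -67.5565°), δ = 2203/3958.8 = 0.556482 rad, θ = 224° → φ = 26.4192°, λ = -91.7430°.
Leg 2: from (26.4192°, -91.7430°), δ = 164.3/3958.8 = 0.041502 rad, θ = 293.2° → φ = 27.3349°, λ = -94.2035°.
Leg 3: from (27.3349°, -94.2035°), δ = 2736/3958.8 = 0.691119 rad, θ = 15° → φ = 64.2573°, λ = -71.8804°.

latitude 64.2573°, longitude -71.8804°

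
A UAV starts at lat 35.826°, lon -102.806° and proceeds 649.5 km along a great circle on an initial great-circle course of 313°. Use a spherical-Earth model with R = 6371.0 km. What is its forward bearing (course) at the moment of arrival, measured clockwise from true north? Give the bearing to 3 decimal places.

Angular distance δ = d/R = 649.5 / 6371 = 0.101946 rad.
Converting: φ₁ = 0.625282 rad, θ = 5.462881 rad.
Applying the spherical law of cosines for sides, sin φ₂ = sin φ₁ cos δ + cos φ₁ sin δ cos θ = 0.638562, so φ₂ = 39.685°.
For the longitude increment, Δλ = atan2( sin θ sin δ cos φ₁, cos δ − sin φ₁ sin φ₂ ) = atan2(-0.060348, 0.621041) = -5.550°.
Hence λ₂ = -102.806° + -5.550° = -108.356°.
The forward bearing on arrival equals the back-azimuth from the destination plus 180°.
Back-azimuth from P₂ (39.685°, -108.356°) to P₁ (35.826°, -102.806°), with Δλ' = λ₁ − λ₂ = 5.550°: atan2( sin Δλ' cos φ₁ , cos φ₂ sin φ₁ − sin φ₂ cos φ₁ cos Δλ' ) = 129.598°.
Final bearing = (129.598° + 180°) mod 360° = 309.598°.

final bearing 309.598°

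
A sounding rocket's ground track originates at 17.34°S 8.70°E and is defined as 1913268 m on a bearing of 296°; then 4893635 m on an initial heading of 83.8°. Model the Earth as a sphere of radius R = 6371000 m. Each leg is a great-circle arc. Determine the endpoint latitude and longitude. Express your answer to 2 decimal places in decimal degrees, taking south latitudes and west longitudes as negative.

latitude -2.39°, longitude 36.81°

Apply the spherical direct solution leg by leg, carrying full precision between legs.
Leg 1: from (-17.34°, 8.70°), δ = 1913268/6371000 = 0.300309 rad, θ = 296° → φ = -9.26°, λ = -6.93°.
Leg 2: from (-9.26°, -6.93°), δ = 4893635/6371000 = 0.768111 rad, θ = 83.8° → φ = -2.39°, λ = 36.81°.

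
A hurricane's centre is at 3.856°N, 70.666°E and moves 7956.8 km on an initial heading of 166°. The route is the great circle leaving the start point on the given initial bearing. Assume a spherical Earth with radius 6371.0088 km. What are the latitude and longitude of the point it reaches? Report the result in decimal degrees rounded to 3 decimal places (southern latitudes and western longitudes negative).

latitude -63.780°, longitude 101.960°

δ = 7956.8/6371.0088 = 1.248907 rad (71.5571°).
Converting: φ₁ = 0.067300 rad, θ = 2.897247 rad.
Destination latitude: φ₂ = arcsin( sin φ₁ cos δ + cos φ₁ sin δ cos θ ) = arcsin(-0.897102) = -63.780°.
Δλ = atan2( sin θ sin δ cos φ₁ , cos δ − sin φ₁ sin φ₂ ) = atan2(0.228977, 0.376688) = 0.546185 rad = 31.294°.
λ₂ = λ₁ + Δλ = 101.960°.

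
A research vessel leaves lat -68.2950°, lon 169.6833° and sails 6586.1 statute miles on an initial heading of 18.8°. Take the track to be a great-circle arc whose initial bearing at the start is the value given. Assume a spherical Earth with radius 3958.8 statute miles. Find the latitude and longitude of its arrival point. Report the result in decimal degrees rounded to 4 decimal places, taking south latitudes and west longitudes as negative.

Angular distance δ = d/R = 6586.1 / 3958.8 = 1.663661 rad.
Start latitude φ₁ = -1.191973 rad; initial bearing θ = 0.328122 rad.
sin φ₂ = sin φ₁ cos δ + cos φ₁ sin δ cos θ = (-0.929100)(-0.092731) + (0.369828)(0.995691)(0.946649) = 0.434745
φ₂ = asin(0.434745) = 0.449755 rad = 25.7691°.
Then Δλ = atan2(0.118669, 0.311191) = 0.364317 rad, from sin θ sin δ cos φ₁ over cos δ − sin φ₁ sin φ₂.
λ₂ = 169.6833° + 20.8738° = 190.5571°, normalized to (−180°, 180°] → -169.4429°.

latitude 25.7691°, longitude -169.4429°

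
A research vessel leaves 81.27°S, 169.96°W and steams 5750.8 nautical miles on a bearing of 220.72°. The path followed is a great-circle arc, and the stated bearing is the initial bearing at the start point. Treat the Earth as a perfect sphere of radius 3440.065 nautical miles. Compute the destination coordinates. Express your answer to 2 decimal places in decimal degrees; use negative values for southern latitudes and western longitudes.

latitude -0.85°, longitude 50.51°

The arc subtends δ = 5750.8/3440.065 = 1.671713 rad at the centre.
Start latitude φ₁ = -1.418429 rad; initial bearing θ = 3.852291 rad.
Destination latitude: φ₂ = arcsin( sin φ₁ cos δ + cos φ₁ sin δ cos θ ) = arcsin(-0.014871) = -0.85°.
Δλ = atan2( sin θ sin δ cos φ₁ , cos δ − sin φ₁ sin φ₂ ) = atan2(-0.098511, -0.115443) = -2.435171 rad = -139.53°.
λ₂ = -169.96° + -139.53° = -309.49°, normalized to (−180°, 180°] → 50.51°.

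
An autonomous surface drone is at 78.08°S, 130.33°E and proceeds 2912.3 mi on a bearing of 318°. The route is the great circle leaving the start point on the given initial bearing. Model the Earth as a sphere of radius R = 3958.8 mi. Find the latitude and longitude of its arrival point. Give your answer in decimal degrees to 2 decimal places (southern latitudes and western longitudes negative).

latitude -38.49°, longitude 95.32°

Central angle δ = d/R = 0.735652 rad.
With φ₁ = -78.08° = -1.362753 rad and θ = 318° = 5.550147 rad:
Destination latitude: φ₂ = arcsin( sin φ₁ cos δ + cos φ₁ sin δ cos θ ) = arcsin(-0.622402) = -38.49°.
For the longitude increment, Δλ = atan2( sin θ sin δ cos φ₁, cos δ − sin φ₁ sin φ₂ ) = atan2(-0.092746, 0.132413) = -35.01°.
λ₂ = λ₁ + Δλ = 95.32°.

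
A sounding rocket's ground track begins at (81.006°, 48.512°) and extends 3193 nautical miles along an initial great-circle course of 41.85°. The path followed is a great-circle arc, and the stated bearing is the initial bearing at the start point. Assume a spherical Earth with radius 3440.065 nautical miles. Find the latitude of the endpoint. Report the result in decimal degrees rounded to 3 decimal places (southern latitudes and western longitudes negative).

latitude 43.247°

The arc subtends δ = 3193/3440.065 = 0.928180 rad at the centre.
Converting: φ₁ = 1.413821 rad, θ = 0.730420 rad.
Destination latitude: φ₂ = arcsin( sin φ₁ cos δ + cos φ₁ sin δ cos θ ) = arcsin(0.685145) = 43.247°.
Then Δλ = atan2(0.083496, -0.077429) = 2.318511 rad, from sin θ sin δ cos φ₁ over cos δ − sin φ₁ sin φ₂.
λ₂ = 48.512° + 132.841° = 181.353°, normalized to (−180°, 180°] → -178.647°.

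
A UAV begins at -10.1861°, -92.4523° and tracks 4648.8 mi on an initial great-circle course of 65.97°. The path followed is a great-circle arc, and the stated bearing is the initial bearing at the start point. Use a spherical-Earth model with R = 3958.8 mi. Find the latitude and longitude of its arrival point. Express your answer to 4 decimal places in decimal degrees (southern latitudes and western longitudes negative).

latitude 17.5420°, longitude -30.3771°

δ = 4648.8/3958.8 = 1.174295 rad (67.2822°).
With φ₁ = -10.1861° = -0.177781 rad and θ = 65.97° = 1.151394 rad:
sin φ₂ = sin φ₁ cos δ + cos φ₁ sin δ cos θ = (-0.176846)(0.386193) + (0.984239)(0.922418)(0.407215) = 0.301405
φ₂ = asin(0.301405) = 0.306166 rad = 17.5420°.
Then Δλ = atan2(0.829195, 0.439496) = 1.083417 rad, from sin θ sin δ cos φ₁ over cos δ − sin φ₁ sin φ₂.
Hence λ₂ = -92.4523° + 62.0752° = -30.3771°.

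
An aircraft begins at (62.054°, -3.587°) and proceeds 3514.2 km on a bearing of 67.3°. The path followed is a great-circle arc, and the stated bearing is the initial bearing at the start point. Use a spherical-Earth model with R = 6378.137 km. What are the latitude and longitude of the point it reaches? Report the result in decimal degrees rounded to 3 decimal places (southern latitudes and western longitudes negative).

latitude 57.923°, longitude 61.843°

δ = 3514.2/6378.137 = 0.550976 rad (31.5686°).
Converting: φ₁ = 1.083047 rad, θ = 1.174607 rad.
Applying the spherical law of cosines for sides, sin φ₂ = sin φ₁ cos δ + cos φ₁ sin δ cos θ = 0.847339, so φ₂ = 57.923°.
Δλ = atan2( sin θ sin δ cos φ₁ , cos δ − sin φ₁ sin φ₂ ) = atan2(0.226337, 0.103483) = 1.141963 rad = 65.430°.
λ₂ = λ₁ + Δλ = 61.843°.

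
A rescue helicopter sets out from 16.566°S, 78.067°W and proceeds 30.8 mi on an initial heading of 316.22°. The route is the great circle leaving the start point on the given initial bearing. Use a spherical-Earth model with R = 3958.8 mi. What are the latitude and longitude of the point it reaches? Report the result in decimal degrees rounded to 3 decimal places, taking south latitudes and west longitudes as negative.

Central angle δ = d/R = 0.007780 rad.
Converting: φ₁ = -0.289131 rad, θ = 5.519080 rad.
Destination latitude: φ₂ = arcsin( sin φ₁ cos δ + cos φ₁ sin δ cos θ ) = arcsin(-0.279727) = -16.244°.
Then Δλ = atan2(-0.005160, 0.920214) = -0.005607 rad, from sin θ sin δ cos φ₁ over cos δ − sin φ₁ sin φ₂.
Hence λ₂ = -78.067° + -0.321° = -78.388°.

latitude -16.244°, longitude -78.388°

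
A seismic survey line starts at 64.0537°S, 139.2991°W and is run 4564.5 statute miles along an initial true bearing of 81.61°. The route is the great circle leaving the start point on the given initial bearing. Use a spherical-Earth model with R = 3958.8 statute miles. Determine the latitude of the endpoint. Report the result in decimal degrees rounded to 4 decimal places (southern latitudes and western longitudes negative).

δ = 4564.5/3958.8 = 1.153001 rad (66.0621°).
Start latitude φ₁ = -1.117948 rad; initial bearing θ = 1.424363 rad.
sin φ₂ = sin φ₁ cos δ + cos φ₁ sin δ cos θ = (-0.899205)(0.405746) + (0.437529)(0.913986)(0.145910) = -0.306500
φ₂ = asin(-0.306500) = -0.311514 rad = -17.8484°.
For the longitude increment, Δλ = atan2( sin θ sin δ cos φ₁, cos δ − sin φ₁ sin φ₂ ) = atan2(0.395615, 0.130140) = 71.7911°.
Hence λ₂ = -139.2991° + 71.7911° = -67.5080°.

latitude -17.8484°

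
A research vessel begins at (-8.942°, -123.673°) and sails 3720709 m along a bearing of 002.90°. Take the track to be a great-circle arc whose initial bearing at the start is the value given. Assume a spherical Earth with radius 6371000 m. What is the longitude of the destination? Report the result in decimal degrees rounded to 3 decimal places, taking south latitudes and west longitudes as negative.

longitude -121.917°

δ = 3720709/6371000 = 0.584007 rad (33.4611°).
With φ₁ = -8.942° = -0.156067 rad and θ = 2.9° = 0.050615 rad:
sin φ₂ = sin φ₁ cos δ + cos φ₁ sin δ cos θ = (-0.155435)(0.834260) + (0.987846)(0.551371)(0.998719) = 0.414300
φ₂ = asin(0.414300) = 0.427173 rad = 24.475°.
Then Δλ = atan2(0.027556, 0.898656) = 0.030654 rad, from sin θ sin δ cos φ₁ over cos δ − sin φ₁ sin φ₂.
Hence λ₂ = -123.673° + 1.756° = -121.917°.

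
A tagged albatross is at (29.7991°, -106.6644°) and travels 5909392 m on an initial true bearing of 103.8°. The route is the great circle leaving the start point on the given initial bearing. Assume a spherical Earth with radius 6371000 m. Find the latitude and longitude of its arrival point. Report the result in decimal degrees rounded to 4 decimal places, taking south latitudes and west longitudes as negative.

Angular distance δ = d/R = 5909392 / 6371000 = 0.927545 rad.
Converting: φ₁ = 0.520092 rad, θ = 1.811652 rad.
Destination latitude: φ₂ = arcsin( sin φ₁ cos δ + cos φ₁ sin δ cos θ ) = arcsin(0.132451) = 7.6113°.
For the longitude increment, Δλ = atan2( sin θ sin δ cos φ₁, cos δ − sin φ₁ sin φ₂ ) = atan2(0.674306, 0.533977) = 51.6246°.
λ₂ = -106.6644° + 51.6246° = -55.0398°.

latitude 7.6113°, longitude -55.0398°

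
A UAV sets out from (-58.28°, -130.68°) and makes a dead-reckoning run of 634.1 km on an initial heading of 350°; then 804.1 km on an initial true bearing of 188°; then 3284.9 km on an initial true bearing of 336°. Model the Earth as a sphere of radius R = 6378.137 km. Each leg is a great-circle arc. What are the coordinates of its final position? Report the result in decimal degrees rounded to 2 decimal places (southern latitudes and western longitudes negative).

Apply the spherical direct solution leg by leg, carrying full precision between legs.
Leg 1: from (-58.28°, -130.68°), δ = 634.1/6378.137 = 0.099418 rad, θ = 350° → φ = -52.66°, λ = -132.31°.
Leg 2: from (-52.66°, -132.31°), δ = 804.1/6378.137 = 0.126071 rad, θ = 188° → φ = -59.80°, λ = -134.30°.
Leg 3: from (-59.80°, -134.30°), δ = 3284.9/6378.137 = 0.515025 rad, θ = 336° → φ = -31.72°, λ = -147.92°.

latitude -31.72°, longitude -147.92°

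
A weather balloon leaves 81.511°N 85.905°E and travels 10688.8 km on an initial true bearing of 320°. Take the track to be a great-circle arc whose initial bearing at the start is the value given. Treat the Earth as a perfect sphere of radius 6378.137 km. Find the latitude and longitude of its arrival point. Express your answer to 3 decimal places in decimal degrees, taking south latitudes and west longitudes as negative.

latitude 0.501°, longitude -54.358°

The arc subtends δ = 10688.8/6378.137 = 1.675850 rad at the centre.
Start latitude φ₁ = 1.422635 rad; initial bearing θ = 5.585054 rad.
Destination latitude: φ₂ = arcsin( sin φ₁ cos δ + cos φ₁ sin δ cos θ ) = arcsin(0.008748) = 0.501°.
For the longitude increment, Δλ = atan2( sin θ sin δ cos φ₁, cos δ − sin φ₁ sin φ₂ ) = atan2(-0.094365, -0.113513) = -140.263°.
Hence λ₂ = 85.905° + -140.263° = -54.358°.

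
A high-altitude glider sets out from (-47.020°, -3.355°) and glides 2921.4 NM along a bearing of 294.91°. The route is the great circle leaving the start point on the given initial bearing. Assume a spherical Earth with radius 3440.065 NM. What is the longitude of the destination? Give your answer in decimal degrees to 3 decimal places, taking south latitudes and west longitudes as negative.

longitude -48.323°

Central angle δ = d/R = 0.849228 rad.
Converting: φ₁ = -0.820654 rad, θ = 5.147150 rad.
Destination latitude: φ₂ = arcsin( sin φ₁ cos δ + cos φ₁ sin δ cos θ ) = arcsin(-0.267681) = -15.526°.
Δλ = atan2( sin θ sin δ cos φ₁ , cos δ − sin φ₁ sin φ₂ ) = atan2(-0.464217, 0.464729) = -0.784847 rad = -44.968°.
λ₂ = λ₁ + Δλ = -48.323°.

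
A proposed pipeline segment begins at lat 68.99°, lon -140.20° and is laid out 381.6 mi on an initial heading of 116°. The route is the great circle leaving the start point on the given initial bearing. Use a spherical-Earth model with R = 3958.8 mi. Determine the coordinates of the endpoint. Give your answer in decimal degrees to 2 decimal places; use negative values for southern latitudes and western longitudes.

Central angle δ = d/R = 0.096393 rad.
Converting: φ₁ = 1.204103 rad, θ = 2.024582 rad.
Applying the spherical law of cosines for sides, sin φ₂ = sin φ₁ cos δ + cos φ₁ sin δ cos θ = 0.914058, so φ₂ = 66.07°.
Δλ = atan2( sin θ sin δ cos φ₁ , cos δ − sin φ₁ sin φ₂ ) = atan2(0.031014, 0.142069) = 0.214932 rad = 12.31°.
λ₂ = λ₁ + Δλ = -127.89°.

latitude 66.07°, longitude -127.89°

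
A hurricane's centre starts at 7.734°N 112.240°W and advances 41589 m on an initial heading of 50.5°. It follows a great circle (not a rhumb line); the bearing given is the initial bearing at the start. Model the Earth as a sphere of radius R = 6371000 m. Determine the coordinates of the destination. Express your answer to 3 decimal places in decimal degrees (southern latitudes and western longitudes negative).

δ = 41589/6371000 = 0.006528 rad (0.3740°).
Start latitude φ₁ = 0.134984 rad; initial bearing θ = 0.881391 rad.
Applying the spherical law of cosines for sides, sin φ₂ = sin φ₁ cos δ + cos φ₁ sin δ cos θ = 0.138686, so φ₂ = 7.972°.
Δλ = atan2( sin θ sin δ cos φ₁ , cos δ − sin φ₁ sin φ₂ ) = atan2(0.004991, 0.981315) = 0.005086 rad = 0.291°.
Hence λ₂ = -112.240° + 0.291° = -111.949°.

latitude 7.972°, longitude -111.949°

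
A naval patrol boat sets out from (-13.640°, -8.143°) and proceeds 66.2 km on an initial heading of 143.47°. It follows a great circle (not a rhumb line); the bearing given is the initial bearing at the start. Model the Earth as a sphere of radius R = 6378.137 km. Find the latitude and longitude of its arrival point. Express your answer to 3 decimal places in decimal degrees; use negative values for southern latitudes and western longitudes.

Angular distance δ = d/R = 66.2 / 6378.137 = 0.010379 rad.
Converting: φ₁ = -0.238063 rad, θ = 2.504024 rad.
sin φ₂ = sin φ₁ cos δ + cos φ₁ sin δ cos θ = (-0.235821)(0.999946) + (0.971797)(0.010379)(-0.803545) = -0.243913
φ₂ = asin(-0.243913) = -0.246398 rad = -14.118°.
Δλ = atan2( sin θ sin δ cos φ₁ , cos δ − sin φ₁ sin φ₂ ) = atan2(0.006004, 0.942426) = 0.006370 rad = 0.365°.
λ₂ = λ₁ + Δλ = -7.778°.

latitude -14.118°, longitude -7.778°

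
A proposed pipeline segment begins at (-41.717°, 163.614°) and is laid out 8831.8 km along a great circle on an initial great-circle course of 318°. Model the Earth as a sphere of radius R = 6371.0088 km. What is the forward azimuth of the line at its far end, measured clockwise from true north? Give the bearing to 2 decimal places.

final bearing 326.55°

Angular distance δ = d/R = 8831.8 / 6371.0088 = 1.386248 rad.
Start latitude φ₁ = -0.728099 rad; initial bearing θ = 5.550147 rad.
Destination latitude: φ₂ = arcsin( sin φ₁ cos δ + cos φ₁ sin δ cos θ ) = arcsin(0.423182) = 25.036°.
For the longitude increment, Δλ = atan2( sin θ sin δ cos φ₁, cos δ − sin φ₁ sin φ₂ ) = atan2(-0.490985, 0.465110) = -46.550°.
λ₂ = 163.614° + -46.550° = 117.064°.
The forward bearing on arrival equals the back-azimuth from the destination plus 180°.
Back-azimuth from P₂ (25.04°, 117.06°) to P₁ (-41.72°, 163.61°), with Δλ' = λ₁ − λ₂ = 46.55°: atan2( sin Δλ' cos φ₁ , cos φ₂ sin φ₁ − sin φ₂ cos φ₁ cos Δλ' ) = 146.55°.
Final bearing = (146.55° + 180°) mod 360° = 326.55°.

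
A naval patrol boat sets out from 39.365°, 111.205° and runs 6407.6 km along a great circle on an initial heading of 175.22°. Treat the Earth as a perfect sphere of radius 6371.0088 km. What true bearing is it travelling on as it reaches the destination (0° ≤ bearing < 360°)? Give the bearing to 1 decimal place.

Central angle δ = d/R = 1.005743 rad.
Start latitude φ₁ = 0.687049 rad; initial bearing θ = 3.058166 rad.
sin φ₂ = sin φ₁ cos δ + cos φ₁ sin δ cos θ = (0.634258)(0.535461) + (0.773121)(0.844560)(-0.996522) = -0.311056
φ₂ = asin(-0.311056) = -0.316304 rad = -18.123°.
Then Δλ = atan2(0.054410, 0.732750) = 0.074119 rad, from sin θ sin δ cos φ₁ over cos δ − sin φ₁ sin φ₂.
λ₂ = 111.205° + 4.247° = 115.452°.
The forward bearing on arrival equals the back-azimuth from the destination plus 180°.
Back-azimuth from P₂ (-18.1°, 115.5°) to P₁ (39.4°, 111.2°), with Δλ' = λ₁ − λ₂ = -4.2°: atan2( sin Δλ' cos φ₁ , cos φ₂ sin φ₁ − sin φ₂ cos φ₁ cos Δλ' ) = 356.1°.
Final bearing = (356.1° + 180°) mod 360° = 176.1°.

final bearing 176.1°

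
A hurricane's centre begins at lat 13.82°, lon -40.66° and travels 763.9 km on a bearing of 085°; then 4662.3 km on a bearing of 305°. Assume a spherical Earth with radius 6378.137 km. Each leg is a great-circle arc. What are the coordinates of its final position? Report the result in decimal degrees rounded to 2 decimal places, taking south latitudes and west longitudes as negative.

latitude 33.72°, longitude -74.71°

Apply the spherical direct solution leg by leg, carrying full precision between legs.
Leg 1: from (13.82°, -40.66°), δ = 763.9/6378.137 = 0.119769 rad, θ = 85° → φ = 14.32°, λ = -33.60°.
Leg 2: from (14.32°, -33.60°), δ = 4662.3/6378.137 = 0.730981 rad, θ = 305° → φ = 33.72°, λ = -74.71°.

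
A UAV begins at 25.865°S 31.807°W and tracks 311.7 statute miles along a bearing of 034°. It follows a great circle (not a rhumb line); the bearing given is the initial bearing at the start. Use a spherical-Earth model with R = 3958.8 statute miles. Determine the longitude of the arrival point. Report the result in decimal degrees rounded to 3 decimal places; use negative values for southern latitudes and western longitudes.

δ = 311.7/3958.8 = 0.078736 rad (4.5112°).
With φ₁ = -25.865° = -0.451429 rad and θ = 34° = 0.593412 rad:
Applying the spherical law of cosines for sides, sin φ₂ = sin φ₁ cos δ + cos φ₁ sin δ cos θ = -0.376225, so φ₂ = -22.100°.
Then Δλ = atan2(0.039577, 0.832773) = 0.047489 rad, from sin θ sin δ cos φ₁ over cos δ − sin φ₁ sin φ₂.
λ₂ = λ₁ + Δλ = -29.086°.

longitude -29.086°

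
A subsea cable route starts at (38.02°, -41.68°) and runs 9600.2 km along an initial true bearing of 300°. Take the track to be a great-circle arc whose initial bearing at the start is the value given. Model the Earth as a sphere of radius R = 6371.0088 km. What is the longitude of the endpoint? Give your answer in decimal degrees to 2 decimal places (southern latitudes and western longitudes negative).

δ = 9600.2/6371.0088 = 1.506857 rad (86.3366°).
Converting: φ₁ = 0.663574 rad, θ = 5.235988 rad.
Destination latitude: φ₂ = arcsin( sin φ₁ cos δ + cos φ₁ sin δ cos θ ) = arcsin(0.432449) = 25.62°.
Then Δλ = atan2(-0.680857, -0.202465) = -1.859837 rad, from sin θ sin δ cos φ₁ over cos δ − sin φ₁ sin φ₂.
λ₂ = -41.68° + -106.56° = -148.24°.

longitude -148.24°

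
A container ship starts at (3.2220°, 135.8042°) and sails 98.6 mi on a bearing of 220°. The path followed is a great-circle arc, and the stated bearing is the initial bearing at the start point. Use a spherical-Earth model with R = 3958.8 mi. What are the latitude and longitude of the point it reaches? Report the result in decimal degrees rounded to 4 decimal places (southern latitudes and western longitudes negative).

Angular distance δ = d/R = 98.6 / 3958.8 = 0.024907 rad.
With φ₁ = 3.2220° = 0.056235 rad and θ = 220° = 3.839724 rad:
Destination latitude: φ₂ = arcsin( sin φ₁ cos δ + cos φ₁ sin δ cos θ ) = arcsin(0.037140) = 2.1285°.
For the longitude increment, Δλ = atan2( sin θ sin δ cos φ₁, cos δ − sin φ₁ sin φ₂ ) = atan2(-0.015983, 0.997602) = -0.9179°.
λ₂ = 135.8042° + -0.9179° = 134.8863°.

latitude 2.1285°, longitude 134.8863°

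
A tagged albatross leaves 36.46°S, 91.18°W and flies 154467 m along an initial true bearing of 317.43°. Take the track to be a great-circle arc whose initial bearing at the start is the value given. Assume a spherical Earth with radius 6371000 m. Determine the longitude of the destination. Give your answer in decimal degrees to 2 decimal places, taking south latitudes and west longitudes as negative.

Central angle δ = d/R = 0.024245 rad.
Start latitude φ₁ = -0.636347 rad; initial bearing θ = 5.540199 rad.
Applying the spherical law of cosines for sides, sin φ₂ = sin φ₁ cos δ + cos φ₁ sin δ cos θ = -0.579728, so φ₂ = -35.43°.
Then Δλ = atan2(-0.013190, 0.655196) = -0.020129 rad, from sin θ sin δ cos φ₁ over cos δ − sin φ₁ sin φ₂.
λ₂ = λ₁ + Δλ = -92.33°.

longitude -92.33°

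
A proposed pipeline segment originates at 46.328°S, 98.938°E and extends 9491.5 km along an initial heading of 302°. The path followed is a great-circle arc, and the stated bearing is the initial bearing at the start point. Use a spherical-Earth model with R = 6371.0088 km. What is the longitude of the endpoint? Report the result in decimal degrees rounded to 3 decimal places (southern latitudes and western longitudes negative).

The arc subtends δ = 9491.5/6371.0088 = 1.489795 rad at the centre.
Start latitude φ₁ = -0.808576 rad; initial bearing θ = 5.270894 rad.
Applying the spherical law of cosines for sides, sin φ₂ = sin φ₁ cos δ + cos φ₁ sin δ cos θ = 0.306201, so φ₂ = 17.830°.
Δλ = atan2( sin θ sin δ cos φ₁ , cos δ − sin φ₁ sin φ₂ ) = atan2(-0.583682, 0.302389) = -1.092797 rad = -62.613°.
λ₂ = λ₁ + Δλ = 36.325°.

longitude 36.325°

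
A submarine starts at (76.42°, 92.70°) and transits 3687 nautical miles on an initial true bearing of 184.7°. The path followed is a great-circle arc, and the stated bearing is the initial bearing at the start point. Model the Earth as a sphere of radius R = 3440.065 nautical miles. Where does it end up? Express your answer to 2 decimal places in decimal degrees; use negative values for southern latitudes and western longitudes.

Angular distance δ = d/R = 3687 / 3440.065 = 1.071782 rad.
Converting: φ₁ = 1.333781 rad, θ = 3.223623 rad.
sin φ₂ = sin φ₁ cos δ + cos φ₁ sin δ cos θ = (0.972043)(0.478560) + (0.234803)(0.878055)(-0.996637) = 0.259705
φ₂ = asin(0.259705) = 0.262716 rad = 15.05°.
Δλ = atan2( sin θ sin δ cos φ₁ , cos δ − sin φ₁ sin φ₂ ) = atan2(-0.016893, 0.226116) = -0.074572 rad = -4.27°.
λ₂ = λ₁ + Δλ = 88.43°.

latitude 15.05°, longitude 88.43°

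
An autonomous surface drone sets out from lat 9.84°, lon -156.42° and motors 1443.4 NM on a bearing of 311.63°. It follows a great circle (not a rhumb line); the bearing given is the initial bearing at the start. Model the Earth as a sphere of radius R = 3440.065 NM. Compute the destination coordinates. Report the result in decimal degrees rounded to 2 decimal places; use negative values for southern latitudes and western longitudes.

latitude 25.01°, longitude -176.05°

δ = 1443.4/3440.065 = 0.419585 rad (24.0405°).
Start latitude φ₁ = 0.171740 rad; initial bearing θ = 5.438970 rad.
sin φ₂ = sin φ₁ cos δ + cos φ₁ sin δ cos θ = (0.170897)(0.913258) + (0.985289)(0.407382)(0.664318) = 0.422723
φ₂ = asin(0.422723) = 0.436448 rad = 25.01°.
For the longitude increment, Δλ = atan2( sin θ sin δ cos φ₁, cos δ − sin φ₁ sin φ₂ ) = atan2(-0.300018, 0.841016) = -19.63°.
λ₂ = -156.42° + -19.63° = -176.05°.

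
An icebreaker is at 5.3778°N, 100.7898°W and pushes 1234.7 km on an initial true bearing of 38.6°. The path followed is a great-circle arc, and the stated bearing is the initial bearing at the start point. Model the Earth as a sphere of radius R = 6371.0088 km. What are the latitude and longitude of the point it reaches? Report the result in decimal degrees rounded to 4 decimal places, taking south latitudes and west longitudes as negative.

The arc subtends δ = 1234.7/6371.0088 = 0.193800 rad at the centre.
Start latitude φ₁ = 0.093860 rad; initial bearing θ = 0.673697 rad.
Destination latitude: φ₂ = arcsin( sin φ₁ cos δ + cos φ₁ sin δ cos θ ) = arcsin(0.241818) = 13.9938°.
For the longitude increment, Δλ = atan2( sin θ sin δ cos φ₁, cos δ − sin φ₁ sin φ₂ ) = atan2(0.119623, 0.958616) = 7.1130°.
Hence λ₂ = -100.7898° + 7.1130° = -93.6768°.

latitude 13.9938°, longitude -93.6768°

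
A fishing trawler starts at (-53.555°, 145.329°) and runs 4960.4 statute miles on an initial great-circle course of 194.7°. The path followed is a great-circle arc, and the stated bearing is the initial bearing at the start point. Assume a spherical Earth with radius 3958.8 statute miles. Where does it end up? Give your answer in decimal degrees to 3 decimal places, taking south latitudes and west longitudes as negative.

latitude -52.863°, longitude -11.138°

δ = 4960.4/3958.8 = 1.253006 rad (71.7920°).
With φ₁ = -53.555° = -0.934711 rad and θ = 194.7° = 3.398156 rad:
Destination latitude: φ₂ = arcsin( sin φ₁ cos δ + cos φ₁ sin δ cos θ ) = arcsin(-0.797193) = -52.863°.
Δλ = atan2( sin θ sin δ cos φ₁ , cos δ − sin φ₁ sin φ₂ ) = atan2(-0.143197, -0.328815) = -2.730867 rad = -156.467°.
Hence λ₂ = 145.329° + -156.467° = -11.138°.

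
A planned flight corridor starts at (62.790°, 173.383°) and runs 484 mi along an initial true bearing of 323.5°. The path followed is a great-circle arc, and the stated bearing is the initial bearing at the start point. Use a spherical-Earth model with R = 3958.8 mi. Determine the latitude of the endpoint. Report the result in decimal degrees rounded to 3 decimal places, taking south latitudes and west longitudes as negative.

Central angle δ = d/R = 0.122259 rad.
With φ₁ = 62.790° = 1.095892 rad and θ = 323.5° = 5.646140 rad:
Applying the spherical law of cosines for sides, sin φ₂ = sin φ₁ cos δ + cos φ₁ sin δ cos θ = 0.927525, so φ₂ = 68.052°.
Δλ = atan2( sin θ sin δ cos φ₁ , cos δ − sin φ₁ sin φ₂ ) = atan2(-0.033170, 0.167654) = -0.195325 rad = -11.191°.
λ₂ = 173.383° + -11.191° = 162.192°.

latitude 68.052°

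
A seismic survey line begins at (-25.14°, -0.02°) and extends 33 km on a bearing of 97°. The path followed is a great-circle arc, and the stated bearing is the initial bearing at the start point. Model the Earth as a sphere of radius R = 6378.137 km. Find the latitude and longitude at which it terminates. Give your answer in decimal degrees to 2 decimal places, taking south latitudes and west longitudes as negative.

latitude -25.18°, longitude 0.31°

δ = 33/6378.137 = 0.005174 rad (0.2964°).
With φ₁ = -25.14° = -0.438776 rad and θ = 97° = 1.692969 rad:
sin φ₂ = sin φ₁ cos δ + cos φ₁ sin δ cos θ = (-0.424832)(0.999987) + (0.905272)(0.005174)(-0.121869) = -0.425397
φ₂ = asin(-0.425397) = -0.439400 rad = -25.18°.
Then Δλ = atan2(0.004649, 0.819265) = 0.005674 rad, from sin θ sin δ cos φ₁ over cos δ − sin φ₁ sin φ₂.
Hence λ₂ = -0.02° + 0.33° = 0.31°.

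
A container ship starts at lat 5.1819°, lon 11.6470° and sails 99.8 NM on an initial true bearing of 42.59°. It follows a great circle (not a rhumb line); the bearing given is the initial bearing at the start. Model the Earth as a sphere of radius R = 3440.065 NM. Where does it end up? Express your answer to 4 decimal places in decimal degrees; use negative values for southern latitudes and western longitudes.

δ = 99.8/3440.065 = 0.029011 rad (1.6622°).
Start latitude φ₁ = 0.090441 rad; initial bearing θ = 0.743336 rad.
Applying the spherical law of cosines for sides, sin φ₂ = sin φ₁ cos δ + cos φ₁ sin δ cos θ = 0.111548, so φ₂ = 6.4046°.
Then Δλ = atan2(0.019550, 0.989504) = 0.019755 rad, from sin θ sin δ cos φ₁ over cos δ − sin φ₁ sin φ₂.
λ₂ = 11.6470° + 1.1319° = 12.7789°.

latitude 6.4046°, longitude 12.7789°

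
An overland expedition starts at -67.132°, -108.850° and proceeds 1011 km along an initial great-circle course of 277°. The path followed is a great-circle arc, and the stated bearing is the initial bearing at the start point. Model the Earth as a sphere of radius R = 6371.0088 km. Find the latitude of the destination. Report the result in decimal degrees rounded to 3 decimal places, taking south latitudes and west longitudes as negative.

latitude -64.468°

Central angle δ = d/R = 0.158688 rad.
With φ₁ = -67.132° = -1.171674 rad and θ = 277° = 4.834562 rad:
sin φ₂ = sin φ₁ cos δ + cos φ₁ sin δ cos θ = (-0.921403)(0.987436) + (0.388609)(0.158022)(0.121869) = -0.902342
φ₂ = asin(-0.902342) = -1.125172 rad = -64.468°.
For the longitude increment, Δλ = atan2( sin θ sin δ cos φ₁, cos δ − sin φ₁ sin φ₂ ) = atan2(-0.060951, 0.156015) = -21.339°.
Hence λ₂ = -108.850° + -21.339° = -130.189°.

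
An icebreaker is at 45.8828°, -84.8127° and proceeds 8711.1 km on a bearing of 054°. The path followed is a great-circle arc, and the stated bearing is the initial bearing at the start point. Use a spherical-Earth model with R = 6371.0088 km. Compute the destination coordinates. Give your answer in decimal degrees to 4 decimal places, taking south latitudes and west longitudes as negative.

δ = 8711.1/6371.0088 = 1.367303 rad (78.3407°).
Start latitude φ₁ = 0.800806 rad; initial bearing θ = 0.942478 rad.
sin φ₂ = sin φ₁ cos δ + cos φ₁ sin δ cos θ = (0.717917)(0.202092) + (0.696128)(0.979367)(0.587785) = 0.545816
φ₂ = asin(0.545816) = 0.577363 rad = 33.0805°.
Then Δλ = atan2(0.551559, -0.189759) = 1.902153 rad, from sin θ sin δ cos φ₁ over cos δ − sin φ₁ sin φ₂.
λ₂ = -84.8127° + 108.9854° = 24.1727°.

latitude 33.0805°, longitude 24.1727°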